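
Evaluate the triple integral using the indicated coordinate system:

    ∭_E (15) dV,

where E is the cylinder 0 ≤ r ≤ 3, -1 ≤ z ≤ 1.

In cylindrical coordinates, x = r cos(θ), y = r sin(θ), z = z, and dV = r dr dθ dz.

The integrand becomes 15, so

    ∭_E (15) dV = ∫_{0}^{2π} ∫_{0}^{3} ∫_{-1}^{1} (15) · r dz dr dθ.

Inner (z): 30r.
Middle (r from 0 to 3): 135.
Outer (θ): 270π.

Therefore the triple integral equals 270π.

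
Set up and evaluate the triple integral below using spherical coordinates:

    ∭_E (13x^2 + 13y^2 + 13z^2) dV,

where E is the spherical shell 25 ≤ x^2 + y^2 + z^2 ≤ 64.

In spherical coordinates, x = ρ sin(φ) cos(θ), y = ρ sin(φ) sin(θ), z = ρ cos(φ), and dV = ρ^2 sin(φ) dρ dφ dθ.

The integrand becomes 13ρ^2, so

    ∭_E (13x^2 + 13y^2 + 13z^2) dV = ∫_{0}^{2π} ∫_{0}^{π} ∫_{5}^{8} (13ρ^2) · ρ^2 sin(φ) dρ dφ dθ.

Inner (ρ): 385359sin(φ)/5.
Middle (φ): 770718/5.
Outer (θ): 1541436π/5.

Therefore the triple integral equals 1541436π/5.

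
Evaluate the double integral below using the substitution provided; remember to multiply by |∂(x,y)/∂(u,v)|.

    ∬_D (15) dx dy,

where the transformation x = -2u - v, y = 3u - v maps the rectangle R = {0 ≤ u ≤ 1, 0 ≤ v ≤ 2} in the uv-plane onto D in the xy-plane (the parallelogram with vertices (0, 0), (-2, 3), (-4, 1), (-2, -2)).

Compute the Jacobian determinant of (x, y) with respect to (u, v):

    ∂(x,y)/∂(u,v) = | -2  -1 | = (-2)(-1) - (-1)(3) = 5.
                   | 3  -1 |

Its absolute value is |J| = 5 (the area scaling factor).

Substituting x = -2u - v, y = 3u - v into the integrand,

    15 → 15,

so the integral becomes

    ∬_R (15) · |J| du dv = ∫_0^1 ∫_0^2 (75) dv du.

Inner (v): 150.
Outer (u): 150.

Therefore ∬_D (15) dx dy = 150.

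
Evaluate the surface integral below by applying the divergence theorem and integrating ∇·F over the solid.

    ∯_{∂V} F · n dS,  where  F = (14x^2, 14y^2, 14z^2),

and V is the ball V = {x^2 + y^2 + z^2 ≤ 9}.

By the divergence theorem,

    ∯_{∂V} F · n dS = ∭_V (∇ · F) dV.

Compute the divergence:
    ∇ · F = ∂F_x/∂x + ∂F_y/∂y + ∂F_z/∂z = 28x + 28y + 28z.

In spherical coordinates, x = ρ sin(φ) cos(θ), y = ρ sin(φ) sin(θ), z = ρ cos(φ), dV = ρ^2 sin(φ) dρ dφ dθ, with 0 ≤ ρ ≤ 3, 0 ≤ φ ≤ π, 0 ≤ θ ≤ 2π.

The integrand, after substitution and multiplying by the volume element, becomes (28ρ (sqrt(2)sin(φ)sin(θ + π/4) + cos(φ))) · ρ^2 sin(φ), so

    ∭_V (∇·F) dV = ∫_0^{2π} ∫_0^{π} ∫_0^{3} (28ρ (sqrt(2)sin(φ)sin(θ + π/4) + cos(φ))) · ρ^2 sin(φ) dρ dφ dθ.

Inner (ρ from 0 to 3): 567(sqrt(2)sin(φ)sin(θ + π/4) + cos(φ))sin(φ).
Middle (φ from 0 to π): 567sqrt(2)π sin(θ + π/4)/2.
Outer (θ from 0 to 2π): 0.

Therefore ∯_{∂V} F · n dS = 0.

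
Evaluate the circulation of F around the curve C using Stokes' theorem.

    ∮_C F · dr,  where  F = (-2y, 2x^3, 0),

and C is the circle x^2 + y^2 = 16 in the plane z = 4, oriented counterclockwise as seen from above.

Let S be the flat disk x^2 + y^2 ≤ 16 in the plane z = 4, with upward unit normal n̂ = ẑ. By Stokes' theorem,

    ∮_C F · dr = ∬_S (∇ × F) · n̂ dS = ∬_D (curl F)_z dA,

where D is the disk x^2 + y^2 ≤ 16.

Compute the curl of F = (-2y, 2x^3, 0):
    (∇ × F)_x = ∂F_z/∂y - ∂F_y/∂z = 0,
    (∇ × F)_y = ∂F_x/∂z - ∂F_z/∂x = 0,
    (∇ × F)_z = ∂F_y/∂x - ∂F_x/∂y = 6x^2 + 2.

On z = 4, (curl F)_z = 6x^2 + 2.

Convert to polar (x = r cos θ, y = r sin θ, dA = r dr dθ); the integrand becomes 6r^2cos(θ)^2 + 2, so

    ∬_D (curl F)_z dA = ∫_0^{2π} ∫_0^{4} (6r^2cos(θ)^2 + 2) · r dr dθ.

Inner (r from 0 to 4): 384cos(θ)^2 + 16.
Outer (θ from 0 to 2π): 416π.

Therefore ∮_C F · dr = 416π.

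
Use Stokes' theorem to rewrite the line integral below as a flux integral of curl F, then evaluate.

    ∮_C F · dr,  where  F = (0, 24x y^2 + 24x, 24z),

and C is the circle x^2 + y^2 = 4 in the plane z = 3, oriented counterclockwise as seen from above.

Let S be the flat disk x^2 + y^2 ≤ 4 in the plane z = 3, with upward unit normal n̂ = ẑ. By Stokes' theorem,

    ∮_C F · dr = ∬_S (∇ × F) · n̂ dS = ∬_D (curl F)_z dA,

where D is the disk x^2 + y^2 ≤ 4.

Compute the curl of F = (0, 24x y^2 + 24x, 24z):
    (∇ × F)_x = ∂F_z/∂y - ∂F_y/∂z = 0,
    (∇ × F)_y = ∂F_x/∂z - ∂F_z/∂x = 0,
    (∇ × F)_z = ∂F_y/∂x - ∂F_x/∂y = 24y^2 + 24.

On z = 3, (curl F)_z = 24y^2 + 24.

Convert to polar (x = r cos θ, y = r sin θ, dA = r dr dθ); the integrand becomes 24r^2sin(θ)^2 + 24, so

    ∬_D (curl F)_z dA = ∫_0^{2π} ∫_0^{2} (24r^2sin(θ)^2 + 24) · r dr dθ.

Inner (r from 0 to 2): 96 - 48cos(2θ).
Outer (θ from 0 to 2π): 192π.

Therefore ∮_C F · dr = 192π.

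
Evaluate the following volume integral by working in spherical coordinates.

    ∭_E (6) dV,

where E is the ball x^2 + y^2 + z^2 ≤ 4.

In spherical coordinates, x = ρ sin(φ) cos(θ), y = ρ sin(φ) sin(θ), z = ρ cos(φ), and dV = ρ^2 sin(φ) dρ dφ dθ.

The integrand becomes 6, so

    ∭_E (6) dV = ∫_{0}^{2π} ∫_{0}^{π} ∫_{0}^{2} (6) · ρ^2 sin(φ) dρ dφ dθ.

Inner (ρ): 16sin(φ).
Middle (φ): 32.
Outer (θ): 64π.

Therefore the triple integral equals 64π.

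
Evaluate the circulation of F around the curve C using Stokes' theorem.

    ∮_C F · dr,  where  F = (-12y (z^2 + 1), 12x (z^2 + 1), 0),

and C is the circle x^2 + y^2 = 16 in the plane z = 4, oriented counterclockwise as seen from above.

Let S be the flat disk x^2 + y^2 ≤ 16 in the plane z = 4, with upward unit normal n̂ = ẑ. By Stokes' theorem,

    ∮_C F · dr = ∬_S (∇ × F) · n̂ dS = ∬_D (curl F)_z dA,

where D is the disk x^2 + y^2 ≤ 16.

Compute the curl of F = (-12y (z^2 + 1), 12x (z^2 + 1), 0):
    (∇ × F)_x = ∂F_z/∂y - ∂F_y/∂z = -24x z,
    (∇ × F)_y = ∂F_x/∂z - ∂F_z/∂x = -24y z,
    (∇ × F)_z = ∂F_y/∂x - ∂F_x/∂y = 24z^2 + 24.

On z = 4, (curl F)_z = 408.

Convert to polar (x = r cos θ, y = r sin θ, dA = r dr dθ); the integrand becomes 408, so

    ∬_D (curl F)_z dA = ∫_0^{2π} ∫_0^{4} (408) · r dr dθ.

Inner (r from 0 to 4): 3264.
Outer (θ from 0 to 2π): 6528π.

Therefore ∮_C F · dr = 6528π.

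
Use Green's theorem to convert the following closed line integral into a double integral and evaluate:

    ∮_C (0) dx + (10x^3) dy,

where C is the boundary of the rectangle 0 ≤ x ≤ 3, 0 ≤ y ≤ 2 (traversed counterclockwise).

Green's theorem converts the closed line integral into a double integral over the enclosed region D:

    ∮_C P dx + Q dy = ∬_D (∂Q/∂x - ∂P/∂y) dA.

Here P = 0, Q = 10x^3, so

    ∂Q/∂x = 30x^2,    ∂P/∂y = 0,
    ∂Q/∂x - ∂P/∂y = 30x^2.

D is the region 0 ≤ x ≤ 3, 0 ≤ y ≤ 2. Evaluating the double integral:

    ∬_D (30x^2) dA = ∫_0^{3} ∫_0^{2} (30x^2) dy dx.

Inner (y from 0 to 2): 60x^2.
Outer (x from 0 to 3): 540.

Therefore ∮_C P dx + Q dy = 540.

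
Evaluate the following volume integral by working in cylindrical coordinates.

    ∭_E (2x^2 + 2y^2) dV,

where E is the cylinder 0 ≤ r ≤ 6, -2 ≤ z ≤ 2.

In cylindrical coordinates, x = r cos(θ), y = r sin(θ), z = z, and dV = r dr dθ dz.

The integrand becomes 2r^2, so

    ∭_E (2x^2 + 2y^2) dV = ∫_{0}^{2π} ∫_{0}^{6} ∫_{-2}^{2} (2r^2) · r dz dr dθ.

Inner (z): 8r^3.
Middle (r from 0 to 6): 2592.
Outer (θ): 5184π.

Therefore the triple integral equals 5184π.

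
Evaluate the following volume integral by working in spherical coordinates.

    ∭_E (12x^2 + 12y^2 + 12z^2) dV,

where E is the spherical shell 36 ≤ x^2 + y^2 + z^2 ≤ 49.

In spherical coordinates, x = ρ sin(φ) cos(θ), y = ρ sin(φ) sin(θ), z = ρ cos(φ), and dV = ρ^2 sin(φ) dρ dφ dθ.

The integrand becomes 12ρ^2, so

    ∭_E (12x^2 + 12y^2 + 12z^2) dV = ∫_{0}^{2π} ∫_{0}^{π} ∫_{6}^{7} (12ρ^2) · ρ^2 sin(φ) dρ dφ dθ.

Inner (ρ): 108372sin(φ)/5.
Middle (φ): 216744/5.
Outer (θ): 433488π/5.

Therefore the triple integral equals 433488π/5.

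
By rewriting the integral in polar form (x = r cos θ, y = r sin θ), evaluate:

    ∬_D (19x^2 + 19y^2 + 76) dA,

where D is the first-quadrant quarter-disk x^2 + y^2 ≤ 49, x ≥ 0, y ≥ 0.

The region D is 0 ≤ r ≤ 7, 0 ≤ θ ≤ π/2 in polar coordinates, where x = r cos(θ), y = r sin(θ), and dA = r dr dθ.

Under the substitution, the integrand becomes 19r^2 + 76, so

    ∬_D (19x^2 + 19y^2 + 76) dA = ∫_{0}^{π/2} ∫_{0}^{7} (19r^2 + 76) · r dr dθ.

Inner integral (in r): ∫_{0}^{7} (19r^2 + 76) · r dr = 53067/4.

Outer integral (in θ): ∫_{0}^{π/2} (53067/4) dθ = 53067π/8.

Therefore ∬_D (19x^2 + 19y^2 + 76) dA = 53067π/8.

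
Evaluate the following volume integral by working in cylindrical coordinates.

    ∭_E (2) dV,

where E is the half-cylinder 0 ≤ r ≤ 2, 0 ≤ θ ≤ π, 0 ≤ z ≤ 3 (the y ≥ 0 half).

In cylindrical coordinates, x = r cos(θ), y = r sin(θ), z = z, and dV = r dr dθ dz.

The integrand becomes 2, so

    ∭_E (2) dV = ∫_{0}^{π} ∫_{0}^{2} ∫_{0}^{3} (2) · r dz dr dθ.

Inner (z): 6r.
Middle (r from 0 to 2): 12.
Outer (θ): 12π.

Therefore the triple integral equals 12π.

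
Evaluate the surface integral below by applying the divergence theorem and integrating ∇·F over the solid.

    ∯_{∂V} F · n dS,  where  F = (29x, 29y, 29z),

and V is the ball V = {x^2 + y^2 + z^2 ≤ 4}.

By the divergence theorem,

    ∯_{∂V} F · n dS = ∭_V (∇ · F) dV.

Compute the divergence:
    ∇ · F = ∂F_x/∂x + ∂F_y/∂y + ∂F_z/∂z = 29 + 29 + 29 = 87.

In spherical coordinates, x = ρ sin(φ) cos(θ), y = ρ sin(φ) sin(θ), z = ρ cos(φ), dV = ρ^2 sin(φ) dρ dφ dθ, with 0 ≤ ρ ≤ 2, 0 ≤ φ ≤ π, 0 ≤ θ ≤ 2π.

The integrand, after substitution and multiplying by the volume element, becomes (87) · ρ^2 sin(φ), so

    ∭_V (∇·F) dV = ∫_0^{2π} ∫_0^{π} ∫_0^{2} (87) · ρ^2 sin(φ) dρ dφ dθ.

Inner (ρ from 0 to 2): 232sin(φ).
Middle (φ from 0 to π): 464.
Outer (θ from 0 to 2π): 928π.

Therefore ∯_{∂V} F · n dS = 928π.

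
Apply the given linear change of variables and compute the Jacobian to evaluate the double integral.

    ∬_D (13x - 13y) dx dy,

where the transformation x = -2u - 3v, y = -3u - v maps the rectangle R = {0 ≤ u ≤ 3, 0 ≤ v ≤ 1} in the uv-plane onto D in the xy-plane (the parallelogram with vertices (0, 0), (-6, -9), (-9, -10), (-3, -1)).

Compute the Jacobian determinant of (x, y) with respect to (u, v):

    ∂(x,y)/∂(u,v) = | -2  -3 | = (-2)(-1) - (-3)(-3) = -7.
                   | -3  -1 |

Its absolute value is |J| = 7 (the area scaling factor).

Substituting x = -2u - 3v, y = -3u - v into the integrand,

    13x - 13y → 13u - 26v,

so the integral becomes

    ∬_R (13u - 26v) · |J| du dv = ∫_0^3 ∫_0^1 (91u - 182v) dv du.

Inner (v): 91u - 91.
Outer (u): 273/2.

Therefore ∬_D (13x - 13y) dx dy = 273/2.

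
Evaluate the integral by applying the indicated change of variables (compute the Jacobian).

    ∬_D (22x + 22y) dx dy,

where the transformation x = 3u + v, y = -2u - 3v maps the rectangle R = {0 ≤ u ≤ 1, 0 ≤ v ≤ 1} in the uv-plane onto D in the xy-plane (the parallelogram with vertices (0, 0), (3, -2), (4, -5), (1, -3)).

Compute the Jacobian determinant of (x, y) with respect to (u, v):

    ∂(x,y)/∂(u,v) = | 3  1 | = (3)(-3) - (1)(-2) = -7.
                   | -2  -3 |

Its absolute value is |J| = 7 (the area scaling factor).

Substituting x = 3u + v, y = -2u - 3v into the integrand,

    22x + 22y → 22u - 44v,

so the integral becomes

    ∬_R (22u - 44v) · |J| du dv = ∫_0^1 ∫_0^1 (154u - 308v) dv du.

Inner (v): 154u - 154.
Outer (u): -77.

Therefore ∬_D (22x + 22y) dx dy = -77.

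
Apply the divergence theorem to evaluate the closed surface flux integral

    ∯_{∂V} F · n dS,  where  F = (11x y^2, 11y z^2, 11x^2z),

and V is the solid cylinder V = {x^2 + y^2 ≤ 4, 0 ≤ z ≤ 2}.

By the divergence theorem,

    ∯_{∂V} F · n dS = ∭_V (∇ · F) dV.

Compute the divergence:
    ∇ · F = ∂F_x/∂x + ∂F_y/∂y + ∂F_z/∂z = 11y^2 + 11z^2 + 11x^2 = 11x^2 + 11y^2 + 11z^2.

In cylindrical coordinates, x = r cos(θ), y = r sin(θ), z = z, dV = r dr dθ dz, with 0 ≤ r ≤ 2, 0 ≤ θ ≤ 2π, 0 ≤ z ≤ 2.

The integrand, after substitution and multiplying by the volume element, becomes (11r^2 + 11z^2) · r, so

    ∭_V (∇·F) dV = ∫_0^{2π} ∫_0^{2} ∫_0^{2} (11r^2 + 11z^2) · r dz dr dθ.

Inner (z from 0 to 2): 22r (r^2 + 4/3).
Middle (r from 0 to 2): 440/3.
Outer (θ from 0 to 2π): 880π/3.

Therefore ∯_{∂V} F · n dS = 880π/3.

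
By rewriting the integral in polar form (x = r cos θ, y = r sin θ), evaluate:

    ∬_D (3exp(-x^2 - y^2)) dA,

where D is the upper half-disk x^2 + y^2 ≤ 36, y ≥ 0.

The region D is 0 ≤ r ≤ 6, 0 ≤ θ ≤ π in polar coordinates, where x = r cos(θ), y = r sin(θ), and dA = r dr dθ.

Under the substitution, the integrand becomes 3exp(-r^2), so

    ∬_D (3exp(-x^2 - y^2)) dA = ∫_{0}^{π} ∫_{0}^{6} (3exp(-r^2)) · r dr dθ.

Inner integral (in r): ∫_{0}^{6} (3exp(-r^2)) · r dr = 3/2 - 3exp(-36)/2.

Outer integral (in θ): ∫_{0}^{π} (3/2 - 3exp(-36)/2) dθ = -3π (1 - exp(36))exp(-36)/2.

Therefore ∬_D (3exp(-x^2 - y^2)) dA = -3π (1 - exp(36))exp(-36)/2.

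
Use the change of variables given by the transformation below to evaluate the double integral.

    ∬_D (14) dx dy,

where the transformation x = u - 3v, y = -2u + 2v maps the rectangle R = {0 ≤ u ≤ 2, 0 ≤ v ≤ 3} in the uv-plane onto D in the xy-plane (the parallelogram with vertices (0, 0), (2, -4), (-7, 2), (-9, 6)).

Compute the Jacobian determinant of (x, y) with respect to (u, v):

    ∂(x,y)/∂(u,v) = | 1  -3 | = (1)(2) - (-3)(-2) = -4.
                   | -2  2 |

Its absolute value is |J| = 4 (the area scaling factor).

Substituting x = u - 3v, y = -2u + 2v into the integrand,

    14 → 14,

so the integral becomes

    ∬_R (14) · |J| du dv = ∫_0^2 ∫_0^3 (56) dv du.

Inner (v): 168.
Outer (u): 336.

Therefore ∬_D (14) dx dy = 336.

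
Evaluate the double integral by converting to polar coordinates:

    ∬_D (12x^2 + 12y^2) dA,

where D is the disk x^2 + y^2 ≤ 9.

The region D is 0 ≤ r ≤ 3, 0 ≤ θ ≤ 2π in polar coordinates, where x = r cos(θ), y = r sin(θ), and dA = r dr dθ.

Under the substitution, the integrand becomes 12r^2, so

    ∬_D (12x^2 + 12y^2) dA = ∫_{0}^{2π} ∫_{0}^{3} (12r^2) · r dr dθ.

Inner integral (in r): ∫_{0}^{3} (12r^2) · r dr = 243.

Outer integral (in θ): ∫_{0}^{2π} (243) dθ = 486π.

Therefore ∬_D (12x^2 + 12y^2) dA = 486π.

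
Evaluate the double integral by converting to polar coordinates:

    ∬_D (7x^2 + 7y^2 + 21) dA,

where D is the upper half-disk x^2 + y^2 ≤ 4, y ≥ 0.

The region D is 0 ≤ r ≤ 2, 0 ≤ θ ≤ π in polar coordinates, where x = r cos(θ), y = r sin(θ), and dA = r dr dθ.

Under the substitution, the integrand becomes 7r^2 + 21, so

    ∬_D (7x^2 + 7y^2 + 21) dA = ∫_{0}^{π} ∫_{0}^{2} (7r^2 + 21) · r dr dθ.

Inner integral (in r): ∫_{0}^{2} (7r^2 + 21) · r dr = 70.

Outer integral (in θ): ∫_{0}^{π} (70) dθ = 70π.

Therefore ∬_D (7x^2 + 7y^2 + 21) dA = 70π.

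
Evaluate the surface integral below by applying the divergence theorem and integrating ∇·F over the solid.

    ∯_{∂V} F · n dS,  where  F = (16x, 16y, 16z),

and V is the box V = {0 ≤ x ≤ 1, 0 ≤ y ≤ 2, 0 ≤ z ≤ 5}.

By the divergence theorem,

    ∯_{∂V} F · n dS = ∭_V (∇ · F) dV.

Compute the divergence:
    ∇ · F = ∂F_x/∂x + ∂F_y/∂y + ∂F_z/∂z = 16 + 16 + 16 = 48.

V is a rectangular box, so dV = dx dy dz with 0 ≤ x ≤ 1, 0 ≤ y ≤ 2, 0 ≤ z ≤ 5.

Integrate (48) over V as an iterated integral:

    ∭_V (∇·F) dV = ∫_0^{1} ∫_0^{2} ∫_0^{5} (48) dz dy dx.

Inner (z from 0 to 5): 240.
Middle (y from 0 to 2): 480.
Outer (x from 0 to 1): 480.

Therefore ∯_{∂V} F · n dS = 480.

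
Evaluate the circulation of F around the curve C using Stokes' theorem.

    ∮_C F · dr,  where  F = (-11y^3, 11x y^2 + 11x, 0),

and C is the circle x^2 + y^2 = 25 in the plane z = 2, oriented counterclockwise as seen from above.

Let S be the flat disk x^2 + y^2 ≤ 25 in the plane z = 2, with upward unit normal n̂ = ẑ. By Stokes' theorem,

    ∮_C F · dr = ∬_S (∇ × F) · n̂ dS = ∬_D (curl F)_z dA,

where D is the disk x^2 + y^2 ≤ 25.

Compute the curl of F = (-11y^3, 11x y^2 + 11x, 0):
    (∇ × F)_x = ∂F_z/∂y - ∂F_y/∂z = 0,
    (∇ × F)_y = ∂F_x/∂z - ∂F_z/∂x = 0,
    (∇ × F)_z = ∂F_y/∂x - ∂F_x/∂y = 44y^2 + 11.

On z = 2, (curl F)_z = 44y^2 + 11.

Convert to polar (x = r cos θ, y = r sin θ, dA = r dr dθ); the integrand becomes 44r^2sin(θ)^2 + 11, so

    ∬_D (curl F)_z dA = ∫_0^{2π} ∫_0^{5} (44r^2sin(θ)^2 + 11) · r dr dθ.

Inner (r from 0 to 5): 6875sin(θ)^2 + 275/2.
Outer (θ from 0 to 2π): 7150π.

Therefore ∮_C F · dr = 7150π.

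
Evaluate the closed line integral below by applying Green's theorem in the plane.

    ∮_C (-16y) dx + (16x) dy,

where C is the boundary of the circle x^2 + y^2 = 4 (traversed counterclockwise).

Green's theorem converts the closed line integral into a double integral over the enclosed region D:

    ∮_C P dx + Q dy = ∬_D (∂Q/∂x - ∂P/∂y) dA.

Here P = -16y, Q = 16x, so

    ∂Q/∂x = 16,    ∂P/∂y = -16,
    ∂Q/∂x - ∂P/∂y = 32.

D is the region x^2 + y^2 ≤ 4. Evaluating the double integral:

In polar coordinates (x = r cos θ, y = r sin θ, dA = r dr dθ) the integrand becomes 32, so

    ∬_D (32) dA = ∫_0^{2π} ∫_0^{2} (32) · r dr dθ.

Inner (r from 0 to 2): 64.
Outer (θ from 0 to 2π): 128π.

Therefore ∮_C P dx + Q dy = 128π.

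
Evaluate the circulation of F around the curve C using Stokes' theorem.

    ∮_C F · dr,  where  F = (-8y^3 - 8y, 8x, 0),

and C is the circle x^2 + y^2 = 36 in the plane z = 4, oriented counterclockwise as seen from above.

Let S be the flat disk x^2 + y^2 ≤ 36 in the plane z = 4, with upward unit normal n̂ = ẑ. By Stokes' theorem,

    ∮_C F · dr = ∬_S (∇ × F) · n̂ dS = ∬_D (curl F)_z dA,

where D is the disk x^2 + y^2 ≤ 36.

Compute the curl of F = (-8y^3 - 8y, 8x, 0):
    (∇ × F)_x = ∂F_z/∂y - ∂F_y/∂z = 0,
    (∇ × F)_y = ∂F_x/∂z - ∂F_z/∂x = 0,
    (∇ × F)_z = ∂F_y/∂x - ∂F_x/∂y = 24y^2 + 16.

On z = 4, (curl F)_z = 24y^2 + 16.

Convert to polar (x = r cos θ, y = r sin θ, dA = r dr dθ); the integrand becomes 24r^2sin(θ)^2 + 16, so

    ∬_D (curl F)_z dA = ∫_0^{2π} ∫_0^{6} (24r^2sin(θ)^2 + 16) · r dr dθ.

Inner (r from 0 to 6): 7776sin(θ)^2 + 288.
Outer (θ from 0 to 2π): 8352π.

Therefore ∮_C F · dr = 8352π.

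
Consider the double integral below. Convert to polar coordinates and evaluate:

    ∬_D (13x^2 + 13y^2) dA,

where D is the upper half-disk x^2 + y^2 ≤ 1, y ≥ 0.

The region D is 0 ≤ r ≤ 1, 0 ≤ θ ≤ π in polar coordinates, where x = r cos(θ), y = r sin(θ), and dA = r dr dθ.

Under the substitution, the integrand becomes 13r^2, so

    ∬_D (13x^2 + 13y^2) dA = ∫_{0}^{π} ∫_{0}^{1} (13r^2) · r dr dθ.

Inner integral (in r): ∫_{0}^{1} (13r^2) · r dr = 13/4.

Outer integral (in θ): ∫_{0}^{π} (13/4) dθ = 13π/4.

Therefore ∬_D (13x^2 + 13y^2) dA = 13π/4.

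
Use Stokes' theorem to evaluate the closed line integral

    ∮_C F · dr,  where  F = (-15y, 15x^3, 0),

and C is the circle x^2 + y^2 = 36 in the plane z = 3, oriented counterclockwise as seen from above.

Let S be the flat disk x^2 + y^2 ≤ 36 in the plane z = 3, with upward unit normal n̂ = ẑ. By Stokes' theorem,

    ∮_C F · dr = ∬_S (∇ × F) · n̂ dS = ∬_D (curl F)_z dA,

where D is the disk x^2 + y^2 ≤ 36.

Compute the curl of F = (-15y, 15x^3, 0):
    (∇ × F)_x = ∂F_z/∂y - ∂F_y/∂z = 0,
    (∇ × F)_y = ∂F_x/∂z - ∂F_z/∂x = 0,
    (∇ × F)_z = ∂F_y/∂x - ∂F_x/∂y = 45x^2 + 15.

On z = 3, (curl F)_z = 45x^2 + 15.

Convert to polar (x = r cos θ, y = r sin θ, dA = r dr dθ); the integrand becomes 45r^2cos(θ)^2 + 15, so

    ∬_D (curl F)_z dA = ∫_0^{2π} ∫_0^{6} (45r^2cos(θ)^2 + 15) · r dr dθ.

Inner (r from 0 to 6): 14580cos(θ)^2 + 270.
Outer (θ from 0 to 2π): 15120π.

Therefore ∮_C F · dr = 15120π.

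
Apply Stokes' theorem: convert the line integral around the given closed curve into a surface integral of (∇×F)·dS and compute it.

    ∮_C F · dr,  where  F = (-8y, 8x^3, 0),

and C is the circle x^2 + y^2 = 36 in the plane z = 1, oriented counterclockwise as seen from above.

Let S be the flat disk x^2 + y^2 ≤ 36 in the plane z = 1, with upward unit normal n̂ = ẑ. By Stokes' theorem,

    ∮_C F · dr = ∬_S (∇ × F) · n̂ dS = ∬_D (curl F)_z dA,

where D is the disk x^2 + y^2 ≤ 36.

Compute the curl of F = (-8y, 8x^3, 0):
    (∇ × F)_x = ∂F_z/∂y - ∂F_y/∂z = 0,
    (∇ × F)_y = ∂F_x/∂z - ∂F_z/∂x = 0,
    (∇ × F)_z = ∂F_y/∂x - ∂F_x/∂y = 24x^2 + 8.

On z = 1, (curl F)_z = 24x^2 + 8.

Convert to polar (x = r cos θ, y = r sin θ, dA = r dr dθ); the integrand becomes 24r^2cos(θ)^2 + 8, so

    ∬_D (curl F)_z dA = ∫_0^{2π} ∫_0^{6} (24r^2cos(θ)^2 + 8) · r dr dθ.

Inner (r from 0 to 6): 7776cos(θ)^2 + 144.
Outer (θ from 0 to 2π): 8064π.

Therefore ∮_C F · dr = 8064π.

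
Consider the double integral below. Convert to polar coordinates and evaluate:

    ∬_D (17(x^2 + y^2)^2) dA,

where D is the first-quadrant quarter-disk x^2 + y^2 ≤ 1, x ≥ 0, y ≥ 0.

The region D is 0 ≤ r ≤ 1, 0 ≤ θ ≤ π/2 in polar coordinates, where x = r cos(θ), y = r sin(θ), and dA = r dr dθ.

Under the substitution, the integrand becomes 17r^4, so

    ∬_D (17(x^2 + y^2)^2) dA = ∫_{0}^{π/2} ∫_{0}^{1} (17r^4) · r dr dθ.

Inner integral (in r): ∫_{0}^{1} (17r^4) · r dr = 17/6.

Outer integral (in θ): ∫_{0}^{π/2} (17/6) dθ = 17π/12.

Therefore ∬_D (17(x^2 + y^2)^2) dA = 17π/12.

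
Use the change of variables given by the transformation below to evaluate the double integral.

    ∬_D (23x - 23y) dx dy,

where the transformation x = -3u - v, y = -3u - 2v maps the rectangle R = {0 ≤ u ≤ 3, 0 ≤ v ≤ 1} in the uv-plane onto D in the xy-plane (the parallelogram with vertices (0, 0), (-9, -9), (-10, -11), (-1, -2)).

Compute the Jacobian determinant of (x, y) with respect to (u, v):

    ∂(x,y)/∂(u,v) = | -3  -1 | = (-3)(-2) - (-1)(-3) = 3.
                   | -3  -2 |

Its absolute value is |J| = 3 (the area scaling factor).

Substituting x = -3u - v, y = -3u - 2v into the integrand,

    23x - 23y → 23v,

so the integral becomes

    ∬_R (23v) · |J| du dv = ∫_0^3 ∫_0^1 (69v) dv du.

Inner (v): 69/2.
Outer (u): 207/2.

Therefore ∬_D (23x - 23y) dx dy = 207/2.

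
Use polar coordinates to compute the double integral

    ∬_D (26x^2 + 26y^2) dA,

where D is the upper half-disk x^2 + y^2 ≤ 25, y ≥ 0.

The region D is 0 ≤ r ≤ 5, 0 ≤ θ ≤ π in polar coordinates, where x = r cos(θ), y = r sin(θ), and dA = r dr dθ.

Under the substitution, the integrand becomes 26r^2, so

    ∬_D (26x^2 + 26y^2) dA = ∫_{0}^{π} ∫_{0}^{5} (26r^2) · r dr dθ.

Inner integral (in r): ∫_{0}^{5} (26r^2) · r dr = 8125/2.

Outer integral (in θ): ∫_{0}^{π} (8125/2) dθ = 8125π/2.

Therefore ∬_D (26x^2 + 26y^2) dA = 8125π/2.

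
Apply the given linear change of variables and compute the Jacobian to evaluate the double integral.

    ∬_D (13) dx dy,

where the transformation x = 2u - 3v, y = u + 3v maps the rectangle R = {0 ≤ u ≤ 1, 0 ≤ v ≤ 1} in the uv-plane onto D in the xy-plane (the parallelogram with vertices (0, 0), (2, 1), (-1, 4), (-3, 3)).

Compute the Jacobian determinant of (x, y) with respect to (u, v):

    ∂(x,y)/∂(u,v) = | 2  -3 | = (2)(3) - (-3)(1) = 9.
                   | 1  3 |

Its absolute value is |J| = 9 (the area scaling factor).

Substituting x = 2u - 3v, y = u + 3v into the integrand,

    13 → 13,

so the integral becomes

    ∬_R (13) · |J| du dv = ∫_0^1 ∫_0^1 (117) dv du.

Inner (v): 117.
Outer (u): 117.

Therefore ∬_D (13) dx dy = 117.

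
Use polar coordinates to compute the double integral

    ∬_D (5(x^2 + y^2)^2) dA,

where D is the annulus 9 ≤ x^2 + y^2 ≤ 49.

The region D is 3 ≤ r ≤ 7, 0 ≤ θ ≤ 2π in polar coordinates, where x = r cos(θ), y = r sin(θ), and dA = r dr dθ.

Under the substitution, the integrand becomes 5r^4, so

    ∬_D (5(x^2 + y^2)^2) dA = ∫_{0}^{2π} ∫_{3}^{7} (5r^4) · r dr dθ.

Inner integral (in r): ∫_{3}^{7} (5r^4) · r dr = 292300/3.

Outer integral (in θ): ∫_{0}^{2π} (292300/3) dθ = 584600π/3.

Therefore ∬_D (5(x^2 + y^2)^2) dA = 584600π/3.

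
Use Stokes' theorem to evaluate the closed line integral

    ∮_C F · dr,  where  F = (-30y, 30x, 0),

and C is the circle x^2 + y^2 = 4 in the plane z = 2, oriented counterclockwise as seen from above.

Let S be the flat disk x^2 + y^2 ≤ 4 in the plane z = 2, with upward unit normal n̂ = ẑ. By Stokes' theorem,

    ∮_C F · dr = ∬_S (∇ × F) · n̂ dS = ∬_D (curl F)_z dA,

where D is the disk x^2 + y^2 ≤ 4.

Compute the curl of F = (-30y, 30x, 0):
    (∇ × F)_x = ∂F_z/∂y - ∂F_y/∂z = 0,
    (∇ × F)_y = ∂F_x/∂z - ∂F_z/∂x = 0,
    (∇ × F)_z = ∂F_y/∂x - ∂F_x/∂y = 60.

On z = 2, (curl F)_z = 60.

Convert to polar (x = r cos θ, y = r sin θ, dA = r dr dθ); the integrand becomes 60, so

    ∬_D (curl F)_z dA = ∫_0^{2π} ∫_0^{2} (60) · r dr dθ.

Inner (r from 0 to 2): 120.
Outer (θ from 0 to 2π): 240π.

Therefore ∮_C F · dr = 240π.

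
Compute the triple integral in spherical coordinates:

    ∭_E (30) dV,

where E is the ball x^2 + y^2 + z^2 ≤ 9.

In spherical coordinates, x = ρ sin(φ) cos(θ), y = ρ sin(φ) sin(θ), z = ρ cos(φ), and dV = ρ^2 sin(φ) dρ dφ dθ.

The integrand becomes 30, so

    ∭_E (30) dV = ∫_{0}^{2π} ∫_{0}^{π} ∫_{0}^{3} (30) · ρ^2 sin(φ) dρ dφ dθ.

Inner (ρ): 270sin(φ).
Middle (φ): 540.
Outer (θ): 1080π.

Therefore the triple integral equals 1080π.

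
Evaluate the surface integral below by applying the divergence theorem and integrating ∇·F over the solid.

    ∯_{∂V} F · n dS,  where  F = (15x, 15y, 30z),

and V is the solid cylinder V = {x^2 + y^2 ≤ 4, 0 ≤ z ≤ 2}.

By the divergence theorem,

    ∯_{∂V} F · n dS = ∭_V (∇ · F) dV.

Compute the divergence:
    ∇ · F = ∂F_x/∂x + ∂F_y/∂y + ∂F_z/∂z = 15 + 15 + 30 = 60.

In cylindrical coordinates, x = r cos(θ), y = r sin(θ), z = z, dV = r dr dθ dz, with 0 ≤ r ≤ 2, 0 ≤ θ ≤ 2π, 0 ≤ z ≤ 2.

The integrand, after substitution and multiplying by the volume element, becomes (60) · r, so

    ∭_V (∇·F) dV = ∫_0^{2π} ∫_0^{2} ∫_0^{2} (60) · r dz dr dθ.

Inner (z from 0 to 2): 120r.
Middle (r from 0 to 2): 240.
Outer (θ from 0 to 2π): 480π.

Therefore ∯_{∂V} F · n dS = 480π.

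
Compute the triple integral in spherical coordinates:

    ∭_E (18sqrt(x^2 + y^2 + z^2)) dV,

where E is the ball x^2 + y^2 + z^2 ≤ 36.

In spherical coordinates, x = ρ sin(φ) cos(θ), y = ρ sin(φ) sin(θ), z = ρ cos(φ), and dV = ρ^2 sin(φ) dρ dφ dθ.

The integrand becomes 18ρ, so

    ∭_E (18sqrt(x^2 + y^2 + z^2)) dV = ∫_{0}^{2π} ∫_{0}^{π} ∫_{0}^{6} (18ρ) · ρ^2 sin(φ) dρ dφ dθ.

Inner (ρ): 5832sin(φ).
Middle (φ): 11664.
Outer (θ): 23328π.

Therefore the triple integral equals 23328π.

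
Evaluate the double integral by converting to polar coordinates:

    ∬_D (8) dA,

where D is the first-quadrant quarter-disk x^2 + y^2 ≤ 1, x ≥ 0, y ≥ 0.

The region D is 0 ≤ r ≤ 1, 0 ≤ θ ≤ π/2 in polar coordinates, where x = r cos(θ), y = r sin(θ), and dA = r dr dθ.

Under the substitution, the integrand becomes 8, so

    ∬_D (8) dA = ∫_{0}^{π/2} ∫_{0}^{1} (8) · r dr dθ.

Inner integral (in r): ∫_{0}^{1} (8) · r dr = 4.

Outer integral (in θ): ∫_{0}^{π/2} (4) dθ = 2π.

Therefore ∬_D (8) dA = 2π.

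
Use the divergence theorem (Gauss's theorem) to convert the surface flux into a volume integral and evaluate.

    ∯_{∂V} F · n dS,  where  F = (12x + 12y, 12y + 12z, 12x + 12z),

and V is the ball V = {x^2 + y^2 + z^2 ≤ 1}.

By the divergence theorem,

    ∯_{∂V} F · n dS = ∭_V (∇ · F) dV.

Compute the divergence:
    ∇ · F = ∂F_x/∂x + ∂F_y/∂y + ∂F_z/∂z = 12 + 12 + 12 = 36.

In spherical coordinates, x = ρ sin(φ) cos(θ), y = ρ sin(φ) sin(θ), z = ρ cos(φ), dV = ρ^2 sin(φ) dρ dφ dθ, with 0 ≤ ρ ≤ 1, 0 ≤ φ ≤ π, 0 ≤ θ ≤ 2π.

The integrand, after substitution and multiplying by the volume element, becomes (36) · ρ^2 sin(φ), so

    ∭_V (∇·F) dV = ∫_0^{2π} ∫_0^{π} ∫_0^{1} (36) · ρ^2 sin(φ) dρ dφ dθ.

Inner (ρ from 0 to 1): 12sin(φ).
Middle (φ from 0 to π): 24.
Outer (θ from 0 to 2π): 48π.

Therefore ∯_{∂V} F · n dS = 48π.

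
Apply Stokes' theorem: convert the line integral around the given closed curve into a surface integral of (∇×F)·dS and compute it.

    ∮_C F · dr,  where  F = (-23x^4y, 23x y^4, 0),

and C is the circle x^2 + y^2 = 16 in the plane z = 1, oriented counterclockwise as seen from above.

Let S be the flat disk x^2 + y^2 ≤ 16 in the plane z = 1, with upward unit normal n̂ = ẑ. By Stokes' theorem,

    ∮_C F · dr = ∬_S (∇ × F) · n̂ dS = ∬_D (curl F)_z dA,

where D is the disk x^2 + y^2 ≤ 16.

Compute the curl of F = (-23x^4y, 23x y^4, 0):
    (∇ × F)_x = ∂F_z/∂y - ∂F_y/∂z = 0,
    (∇ × F)_y = ∂F_x/∂z - ∂F_z/∂x = 0,
    (∇ × F)_z = ∂F_y/∂x - ∂F_x/∂y = 23x^4 + 23y^4.

On z = 1, (curl F)_z = 23x^4 + 23y^4.

Convert to polar (x = r cos θ, y = r sin θ, dA = r dr dθ); the integrand becomes 23r^4(sin(θ)^4 + cos(θ)^4), so

    ∬_D (curl F)_z dA = ∫_0^{2π} ∫_0^{4} (23r^4(sin(θ)^4 + cos(θ)^4)) · r dr dθ.

Inner (r from 0 to 4): 47104sin(θ)^4/3 + 47104cos(θ)^4/3.
Outer (θ from 0 to 2π): 23552π.

Therefore ∮_C F · dr = 23552π.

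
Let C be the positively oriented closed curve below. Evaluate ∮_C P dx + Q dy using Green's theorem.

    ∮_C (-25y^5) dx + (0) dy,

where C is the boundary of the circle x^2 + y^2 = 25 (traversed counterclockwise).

Green's theorem converts the closed line integral into a double integral over the enclosed region D:

    ∮_C P dx + Q dy = ∬_D (∂Q/∂x - ∂P/∂y) dA.

Here P = -25y^5, Q = 0, so

    ∂Q/∂x = 0,    ∂P/∂y = -125y^4,
    ∂Q/∂x - ∂P/∂y = 125y^4.

D is the region x^2 + y^2 ≤ 25. Evaluating the double integral:

In polar coordinates (x = r cos θ, y = r sin θ, dA = r dr dθ) the integrand becomes 125r^4sin(θ)^4, so

    ∬_D (125y^4) dA = ∫_0^{2π} ∫_0^{5} (125r^4sin(θ)^4) · r dr dθ.

Inner (r from 0 to 5): 1953125sin(θ)^4/6.
Outer (θ from 0 to 2π): 1953125π/8.

Therefore ∮_C P dx + Q dy = 1953125π/8.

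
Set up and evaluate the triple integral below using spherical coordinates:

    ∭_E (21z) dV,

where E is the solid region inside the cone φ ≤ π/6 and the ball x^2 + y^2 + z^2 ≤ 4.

In spherical coordinates, x = ρ sin(φ) cos(θ), y = ρ sin(φ) sin(θ), z = ρ cos(φ), and dV = ρ^2 sin(φ) dρ dφ dθ.

The integrand becomes 21ρ cos(φ), so

    ∭_E (21z) dV = ∫_{0}^{2π} ∫_{0}^{π/6} ∫_{0}^{2} (21ρ cos(φ)) · ρ^2 sin(φ) dρ dφ dθ.

Inner (ρ): 42sin(2φ).
Middle (φ): 21/2.
Outer (θ): 21π.

Therefore the triple integral equals 21π.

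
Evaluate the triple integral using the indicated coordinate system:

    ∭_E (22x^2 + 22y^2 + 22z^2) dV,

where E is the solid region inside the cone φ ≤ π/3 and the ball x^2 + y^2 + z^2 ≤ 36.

In spherical coordinates, x = ρ sin(φ) cos(θ), y = ρ sin(φ) sin(θ), z = ρ cos(φ), and dV = ρ^2 sin(φ) dρ dφ dθ.

The integrand becomes 22ρ^2, so

    ∭_E (22x^2 + 22y^2 + 22z^2) dV = ∫_{0}^{2π} ∫_{0}^{π/3} ∫_{0}^{6} (22ρ^2) · ρ^2 sin(φ) dρ dφ dθ.

Inner (ρ): 171072sin(φ)/5.
Middle (φ): 85536/5.
Outer (θ): 171072π/5.

Therefore the triple integral equals 171072π/5.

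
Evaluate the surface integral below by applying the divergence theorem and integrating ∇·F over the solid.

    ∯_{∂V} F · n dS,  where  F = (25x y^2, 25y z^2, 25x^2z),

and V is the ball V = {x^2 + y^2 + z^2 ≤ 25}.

By the divergence theorem,

    ∯_{∂V} F · n dS = ∭_V (∇ · F) dV.

Compute the divergence:
    ∇ · F = ∂F_x/∂x + ∂F_y/∂y + ∂F_z/∂z = 25y^2 + 25z^2 + 25x^2 = 25x^2 + 25y^2 + 25z^2.

In spherical coordinates, x = ρ sin(φ) cos(θ), y = ρ sin(φ) sin(θ), z = ρ cos(φ), dV = ρ^2 sin(φ) dρ dφ dθ, with 0 ≤ ρ ≤ 5, 0 ≤ φ ≤ π, 0 ≤ θ ≤ 2π.

The integrand, after substitution and multiplying by the volume element, becomes (25ρ^2) · ρ^2 sin(φ), so

    ∭_V (∇·F) dV = ∫_0^{2π} ∫_0^{π} ∫_0^{5} (25ρ^2) · ρ^2 sin(φ) dρ dφ dθ.

Inner (ρ from 0 to 5): 15625sin(φ).
Middle (φ from 0 to π): 31250.
Outer (θ from 0 to 2π): 62500π.

Therefore ∯_{∂V} F · n dS = 62500π.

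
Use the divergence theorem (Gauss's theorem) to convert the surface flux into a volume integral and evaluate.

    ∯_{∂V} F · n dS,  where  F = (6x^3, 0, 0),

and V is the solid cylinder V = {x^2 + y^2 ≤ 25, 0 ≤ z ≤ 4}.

By the divergence theorem,

    ∯_{∂V} F · n dS = ∭_V (∇ · F) dV.

Compute the divergence:
    ∇ · F = ∂F_x/∂x + ∂F_y/∂y + ∂F_z/∂z = 18x^2 + 0 + 0 = 18x^2.

In cylindrical coordinates, x = r cos(θ), y = r sin(θ), z = z, dV = r dr dθ dz, with 0 ≤ r ≤ 5, 0 ≤ θ ≤ 2π, 0 ≤ z ≤ 4.

The integrand, after substitution and multiplying by the volume element, becomes (18r^2cos(θ)^2) · r, so

    ∭_V (∇·F) dV = ∫_0^{2π} ∫_0^{5} ∫_0^{4} (18r^2cos(θ)^2) · r dz dr dθ.

Inner (z from 0 to 4): 72r^3cos(θ)^2.
Middle (r from 0 to 5): 11250cos(θ)^2.
Outer (θ from 0 to 2π): 11250π.

Therefore ∯_{∂V} F · n dS = 11250π.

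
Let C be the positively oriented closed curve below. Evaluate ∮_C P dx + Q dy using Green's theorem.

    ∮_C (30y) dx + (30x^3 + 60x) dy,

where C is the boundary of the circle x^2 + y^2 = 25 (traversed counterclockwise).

Green's theorem converts the closed line integral into a double integral over the enclosed region D:

    ∮_C P dx + Q dy = ∬_D (∂Q/∂x - ∂P/∂y) dA.

Here P = 30y, Q = 30x^3 + 60x, so

    ∂Q/∂x = 90x^2 + 60,    ∂P/∂y = 30,
    ∂Q/∂x - ∂P/∂y = 90x^2 + 30.

D is the region x^2 + y^2 ≤ 25. Evaluating the double integral:

In polar coordinates (x = r cos θ, y = r sin θ, dA = r dr dθ) the integrand becomes 90r^2cos(θ)^2 + 30, so

    ∬_D (90x^2 + 30) dA = ∫_0^{2π} ∫_0^{5} (90r^2cos(θ)^2 + 30) · r dr dθ.

Inner (r from 0 to 5): 28125cos(θ)^2/2 + 375.
Outer (θ from 0 to 2π): 29625π/2.

Therefore ∮_C P dx + Q dy = 29625π/2.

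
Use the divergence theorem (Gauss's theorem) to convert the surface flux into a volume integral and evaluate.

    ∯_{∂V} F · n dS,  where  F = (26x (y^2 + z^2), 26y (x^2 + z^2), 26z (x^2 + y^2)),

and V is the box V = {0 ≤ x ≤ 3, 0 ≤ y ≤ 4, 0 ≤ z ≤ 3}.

By the divergence theorem,

    ∯_{∂V} F · n dS = ∭_V (∇ · F) dV.

Compute the divergence:
    ∇ · F = ∂F_x/∂x + ∂F_y/∂y + ∂F_z/∂z = 26y^2 + 26z^2 + 26x^2 + 26z^2 + 26x^2 + 26y^2 = 52x^2 + 52y^2 + 52z^2.

V is a rectangular box, so dV = dx dy dz with 0 ≤ x ≤ 3, 0 ≤ y ≤ 4, 0 ≤ z ≤ 3.

Integrate (52x^2 + 52y^2 + 52z^2) over V as an iterated integral:

    ∭_V (∇·F) dV = ∫_0^{3} ∫_0^{4} ∫_0^{3} (52x^2 + 52y^2 + 52z^2) dz dy dx.

Inner (z from 0 to 3): 156x^2 + 156y^2 + 468.
Middle (y from 0 to 4): 624x^2 + 5200.
Outer (x from 0 to 3): 21216.

Therefore ∯_{∂V} F · n dS = 21216.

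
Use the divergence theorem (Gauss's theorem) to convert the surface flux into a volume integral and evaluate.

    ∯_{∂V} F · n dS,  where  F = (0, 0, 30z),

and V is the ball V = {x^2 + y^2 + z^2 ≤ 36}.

By the divergence theorem,

    ∯_{∂V} F · n dS = ∭_V (∇ · F) dV.

Compute the divergence:
    ∇ · F = ∂F_x/∂x + ∂F_y/∂y + ∂F_z/∂z = 0 + 0 + 30 = 30.

In spherical coordinates, x = ρ sin(φ) cos(θ), y = ρ sin(φ) sin(θ), z = ρ cos(φ), dV = ρ^2 sin(φ) dρ dφ dθ, with 0 ≤ ρ ≤ 6, 0 ≤ φ ≤ π, 0 ≤ θ ≤ 2π.

The integrand, after substitution and multiplying by the volume element, becomes (30) · ρ^2 sin(φ), so

    ∭_V (∇·F) dV = ∫_0^{2π} ∫_0^{π} ∫_0^{6} (30) · ρ^2 sin(φ) dρ dφ dθ.

Inner (ρ from 0 to 6): 2160sin(φ).
Middle (φ from 0 to π): 4320.
Outer (θ from 0 to 2π): 8640π.

Therefore ∯_{∂V} F · n dS = 8640π.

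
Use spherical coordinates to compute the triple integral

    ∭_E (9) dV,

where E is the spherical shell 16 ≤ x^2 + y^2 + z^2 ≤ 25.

In spherical coordinates, x = ρ sin(φ) cos(θ), y = ρ sin(φ) sin(θ), z = ρ cos(φ), and dV = ρ^2 sin(φ) dρ dφ dθ.

The integrand becomes 9, so

    ∭_E (9) dV = ∫_{0}^{2π} ∫_{0}^{π} ∫_{4}^{5} (9) · ρ^2 sin(φ) dρ dφ dθ.

Inner (ρ): 183sin(φ).
Middle (φ): 366.
Outer (θ): 732π.

Therefore the triple integral equals 732π.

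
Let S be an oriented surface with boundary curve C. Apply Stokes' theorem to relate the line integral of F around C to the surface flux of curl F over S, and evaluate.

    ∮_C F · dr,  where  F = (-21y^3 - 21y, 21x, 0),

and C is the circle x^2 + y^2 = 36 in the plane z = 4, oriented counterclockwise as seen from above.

Let S be the flat disk x^2 + y^2 ≤ 36 in the plane z = 4, with upward unit normal n̂ = ẑ. By Stokes' theorem,

    ∮_C F · dr = ∬_S (∇ × F) · n̂ dS = ∬_D (curl F)_z dA,

where D is the disk x^2 + y^2 ≤ 36.

Compute the curl of F = (-21y^3 - 21y, 21x, 0):
    (∇ × F)_x = ∂F_z/∂y - ∂F_y/∂z = 0,
    (∇ × F)_y = ∂F_x/∂z - ∂F_z/∂x = 0,
    (∇ × F)_z = ∂F_y/∂x - ∂F_x/∂y = 63y^2 + 42.

On z = 4, (curl F)_z = 63y^2 + 42.

Convert to polar (x = r cos θ, y = r sin θ, dA = r dr dθ); the integrand becomes 63r^2sin(θ)^2 + 42, so

    ∬_D (curl F)_z dA = ∫_0^{2π} ∫_0^{6} (63r^2sin(θ)^2 + 42) · r dr dθ.

Inner (r from 0 to 6): 20412sin(θ)^2 + 756.
Outer (θ from 0 to 2π): 21924π.

Therefore ∮_C F · dr = 21924π.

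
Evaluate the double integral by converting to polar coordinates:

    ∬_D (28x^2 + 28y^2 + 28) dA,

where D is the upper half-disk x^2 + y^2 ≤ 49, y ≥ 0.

The region D is 0 ≤ r ≤ 7, 0 ≤ θ ≤ π in polar coordinates, where x = r cos(θ), y = r sin(θ), and dA = r dr dθ.

Under the substitution, the integrand becomes 28r^2 + 28, so

    ∬_D (28x^2 + 28y^2 + 28) dA = ∫_{0}^{π} ∫_{0}^{7} (28r^2 + 28) · r dr dθ.

Inner integral (in r): ∫_{0}^{7} (28r^2 + 28) · r dr = 17493.

Outer integral (in θ): ∫_{0}^{π} (17493) dθ = 17493π.

Therefore ∬_D (28x^2 + 28y^2 + 28) dA = 17493π.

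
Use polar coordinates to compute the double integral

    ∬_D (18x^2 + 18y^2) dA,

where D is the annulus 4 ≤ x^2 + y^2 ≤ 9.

The region D is 2 ≤ r ≤ 3, 0 ≤ θ ≤ 2π in polar coordinates, where x = r cos(θ), y = r sin(θ), and dA = r dr dθ.

Under the substitution, the integrand becomes 18r^2, so

    ∬_D (18x^2 + 18y^2) dA = ∫_{0}^{2π} ∫_{2}^{3} (18r^2) · r dr dθ.

Inner integral (in r): ∫_{2}^{3} (18r^2) · r dr = 585/2.

Outer integral (in θ): ∫_{0}^{2π} (585/2) dθ = 585π.

Therefore ∬_D (18x^2 + 18y^2) dA = 585π.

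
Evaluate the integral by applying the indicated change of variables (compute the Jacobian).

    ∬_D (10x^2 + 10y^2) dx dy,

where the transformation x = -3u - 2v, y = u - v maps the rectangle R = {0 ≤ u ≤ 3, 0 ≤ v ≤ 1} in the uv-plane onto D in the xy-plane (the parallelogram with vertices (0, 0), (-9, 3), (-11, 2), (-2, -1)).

Compute the Jacobian determinant of (x, y) with respect to (u, v):

    ∂(x,y)/∂(u,v) = | -3  -2 | = (-3)(-1) - (-2)(1) = 5.
                   | 1  -1 |

Its absolute value is |J| = 5 (the area scaling factor).

Substituting x = -3u - 2v, y = u - v into the integrand,

    10x^2 + 10y^2 → 100u^2 + 100u v + 50v^2,

so the integral becomes

    ∬_R (100u^2 + 100u v + 50v^2) · |J| du dv = ∫_0^3 ∫_0^1 (500u^2 + 500u v + 250v^2) dv du.

Inner (v): 500u^2 + 250u + 250/3.
Outer (u): 5875.

Therefore ∬_D (10x^2 + 10y^2) dx dy = 5875.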